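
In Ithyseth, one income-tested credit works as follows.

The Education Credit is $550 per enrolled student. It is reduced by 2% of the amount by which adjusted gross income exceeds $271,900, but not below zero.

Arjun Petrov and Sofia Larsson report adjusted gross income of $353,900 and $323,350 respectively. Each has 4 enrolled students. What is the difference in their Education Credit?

$611

Arjun ($353,900): Education Credit: base = 4 × $550 = $2,200. 2% of the $82,000 excess over $271,900 is $1,640; credit = $2,200 − $1,640 = $560.
Sofia ($323,350): Education Credit: base = 4 × $550 = $2,200. 2% of the $51,450 excess over $271,900 is $1,029; credit = $2,200 − $1,029 = $1,171.
Difference: |$560 − $1,171| = $611.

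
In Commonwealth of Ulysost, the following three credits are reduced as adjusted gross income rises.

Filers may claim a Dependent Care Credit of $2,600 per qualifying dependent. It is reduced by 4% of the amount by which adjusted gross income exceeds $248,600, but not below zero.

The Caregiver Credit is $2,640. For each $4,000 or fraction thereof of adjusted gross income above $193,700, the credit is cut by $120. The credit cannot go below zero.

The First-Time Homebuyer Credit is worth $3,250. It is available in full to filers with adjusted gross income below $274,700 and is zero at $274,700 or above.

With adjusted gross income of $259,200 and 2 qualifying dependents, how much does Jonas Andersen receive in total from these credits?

$8,626

Dependent Care Credit: base = 2 × $2,600 = $5,200. 4% of the $10,600 excess over $248,600 is $424; credit = $5,200 − $424 = $4,776.
Caregiver Credit: income exceeds $193,700 by $65,500, which is 17 full-or-partial $4,000 increments; reduction = 17 × $120 = $2,040, leaving $600.
First-Time Homebuyer Credit: $259,200 is below the $274,700 cutoff, so the full $3,250 applies.
Total: $4,776 + $600 + $3,250 = $8,626.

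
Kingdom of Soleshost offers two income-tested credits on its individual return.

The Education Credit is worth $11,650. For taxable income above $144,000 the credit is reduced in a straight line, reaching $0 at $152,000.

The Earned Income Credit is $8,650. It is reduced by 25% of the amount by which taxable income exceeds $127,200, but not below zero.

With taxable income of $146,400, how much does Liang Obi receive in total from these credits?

$12,005

Education Credit: $146,400 is $2,400 into a $8,000 phase-out range, leaving 5,600/8,000 of the credit: $11,650 × 5,600/8,000 = $8,155.
Earned Income Credit: 25% of the $19,200 excess over $127,200 is $4,800; credit = $8,650 − $4,800 = $3,850.
Total: $8,155 + $3,850 = $12,005.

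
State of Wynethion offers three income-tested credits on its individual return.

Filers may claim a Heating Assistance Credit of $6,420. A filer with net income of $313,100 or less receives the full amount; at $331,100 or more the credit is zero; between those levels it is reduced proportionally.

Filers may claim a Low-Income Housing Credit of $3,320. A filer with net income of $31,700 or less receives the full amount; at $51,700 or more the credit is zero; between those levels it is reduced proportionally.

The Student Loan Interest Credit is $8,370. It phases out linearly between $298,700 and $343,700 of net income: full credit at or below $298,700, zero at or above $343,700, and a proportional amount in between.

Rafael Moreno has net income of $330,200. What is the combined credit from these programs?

Heating Assistance Credit: $330,200 is $17,100 into a $18,000 phase-out range, leaving 900/18,000 of the credit: $6,420 × 900/18,000 = $321.
Low-Income Housing Credit: $330,200 is at or above $51,700, so the credit is $0.
Student Loan Interest Credit: $330,200 is $31,500 into a $45,000 phase-out range, leaving 13,500/45,000 of the credit: $8,370 × 13,500/45,000 = $2,511.
Total: $321 + $0 + $2,511 = $2,832.

$2,832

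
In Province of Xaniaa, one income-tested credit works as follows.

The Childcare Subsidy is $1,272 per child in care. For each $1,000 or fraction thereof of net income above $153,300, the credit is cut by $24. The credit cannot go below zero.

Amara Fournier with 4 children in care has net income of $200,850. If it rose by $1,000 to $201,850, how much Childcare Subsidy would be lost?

$24

At $200,850 — base = 4 × $1,272 = $5,088. income exceeds $153,300 by $47,550, which is 48 full-or-partial $1,000 increments; reduction = 48 × $24 = $1,152, leaving $3,936.
At $201,850 — base = 4 × $1,272 = $5,088. income exceeds $153,300 by $48,550, which is 49 full-or-partial $1,000 increments; reduction = 49 × $24 = $1,176, leaving $3,912.
Lost: $3,936 − $3,912 = $24.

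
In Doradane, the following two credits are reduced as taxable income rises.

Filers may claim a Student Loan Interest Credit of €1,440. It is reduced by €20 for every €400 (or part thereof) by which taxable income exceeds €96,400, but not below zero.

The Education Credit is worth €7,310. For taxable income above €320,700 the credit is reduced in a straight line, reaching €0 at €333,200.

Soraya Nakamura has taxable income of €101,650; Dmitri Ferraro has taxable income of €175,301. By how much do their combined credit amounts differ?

Soraya (€101,650): Student Loan Interest Credit: income exceeds €96,400 by €5,250, which is 14 full-or-partial €400 increments; reduction = 14 × €20 = €280, leaving €1,160. Education Credit: €101,650 is at or below the €320,700 threshold, so the full €7,310 applies. total €1,160 + €7,310 = €8,470
Dmitri (€175,301): Student Loan Interest Credit: income exceeds €96,400 by €78,901 → 198 increments × €20 = €3,960 ≥ base, so the credit is €0. Education Credit: €175,301 is at or below the €320,700 threshold, so the full €7,310 applies. total €0 + €7,310 = €7,310
Difference: |€8,470 − €7,310| = €1,160.

€1,160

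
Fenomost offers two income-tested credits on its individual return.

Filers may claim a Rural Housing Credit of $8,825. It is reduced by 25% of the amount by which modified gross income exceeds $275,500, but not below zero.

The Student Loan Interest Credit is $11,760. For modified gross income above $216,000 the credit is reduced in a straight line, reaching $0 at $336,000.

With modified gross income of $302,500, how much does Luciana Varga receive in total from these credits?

Rural Housing Credit: 25% of the $27,000 excess over $275,500 is $6,750; credit = $8,825 − $6,750 = $2,075.
Student Loan Interest Credit: $302,500 is $86,500 into a $120,000 phase-out range, leaving 33,500/120,000 of the credit: $11,760 × 33,500/120,000 = $3,283.
Total: $2,075 + $3,283 = $5,358.

$5,358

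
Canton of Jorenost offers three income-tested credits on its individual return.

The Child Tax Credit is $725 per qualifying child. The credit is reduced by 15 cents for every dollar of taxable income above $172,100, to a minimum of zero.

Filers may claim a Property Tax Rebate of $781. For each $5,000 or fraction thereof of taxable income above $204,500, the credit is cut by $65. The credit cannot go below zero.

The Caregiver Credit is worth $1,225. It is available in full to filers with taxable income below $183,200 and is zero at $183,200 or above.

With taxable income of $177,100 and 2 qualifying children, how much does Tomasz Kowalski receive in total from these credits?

$2,706

Child Tax Credit: base = 2 × $725 = $1,450. 15% of the $5,000 excess over $172,100 is $750; credit = $1,450 − $750 = $700.
Property Tax Rebate: $177,100 is at or below the $204,500 threshold, so the full $781 applies.
Caregiver Credit: $177,100 is below the $183,200 cutoff, so the full $1,225 applies.
Total: $700 + $781 + $1,225 = $2,706.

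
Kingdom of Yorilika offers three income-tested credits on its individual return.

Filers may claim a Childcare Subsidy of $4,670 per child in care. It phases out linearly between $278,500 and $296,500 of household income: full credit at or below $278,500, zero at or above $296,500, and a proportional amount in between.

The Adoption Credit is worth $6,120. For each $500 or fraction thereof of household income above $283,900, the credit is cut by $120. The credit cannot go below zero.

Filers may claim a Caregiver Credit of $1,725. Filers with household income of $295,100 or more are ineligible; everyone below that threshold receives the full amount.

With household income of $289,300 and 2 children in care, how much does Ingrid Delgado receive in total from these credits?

$10,261

Childcare Subsidy: base = 2 × $4,670 = $9,340. $289,300 is $10,800 into a $18,000 phase-out range, leaving 7,200/18,000 of the credit: $9,340 × 7,200/18,000 = $3,736.
Adoption Credit: income exceeds $283,900 by $5,400, which is 11 full-or-partial $500 increments; reduction = 11 × $120 = $1,320, leaving $4,800.
Caregiver Credit: $289,300 is below the $295,100 cutoff, so the full $1,725 applies.
Total: $3,736 + $4,800 + $1,725 = $10,261.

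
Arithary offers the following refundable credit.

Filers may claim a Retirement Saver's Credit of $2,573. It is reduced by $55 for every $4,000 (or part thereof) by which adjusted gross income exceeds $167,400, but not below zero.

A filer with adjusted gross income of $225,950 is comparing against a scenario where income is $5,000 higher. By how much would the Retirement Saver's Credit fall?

At $225,950 — income exceeds $167,400 by $58,550, which is 15 full-or-partial $4,000 increments; reduction = 15 × $55 = $825, leaving $1,748.
At $230,950 — income exceeds $167,400 by $63,550, which is 16 full-or-partial $4,000 increments; reduction = 16 × $55 = $880, leaving $1,693.
Lost: $1,748 − $1,693 = $55.

$55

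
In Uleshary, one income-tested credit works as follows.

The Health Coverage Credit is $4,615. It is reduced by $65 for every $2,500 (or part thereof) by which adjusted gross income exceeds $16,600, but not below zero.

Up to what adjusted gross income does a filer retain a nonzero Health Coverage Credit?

After 70 increments the reduction is 70 × $65 = $4,550, leaving $65; one more increment wipes it out. Increment 70 ends at excess 70 × $2,500 = $175,000, so the highest qualifying income is $16,600 + $175,000 = $191,600.

$191,600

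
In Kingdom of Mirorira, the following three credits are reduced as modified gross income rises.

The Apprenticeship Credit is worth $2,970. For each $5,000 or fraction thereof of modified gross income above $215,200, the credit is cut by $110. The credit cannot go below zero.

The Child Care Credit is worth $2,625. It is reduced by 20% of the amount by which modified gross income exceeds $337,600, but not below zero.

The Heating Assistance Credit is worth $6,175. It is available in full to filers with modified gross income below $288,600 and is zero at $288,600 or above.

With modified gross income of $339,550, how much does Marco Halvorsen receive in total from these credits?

Apprenticeship Credit: income exceeds $215,200 by $124,350, which is 25 full-or-partial $5,000 increments; reduction = 25 × $110 = $2,750, leaving $220.
Child Care Credit: 20% of the $1,950 excess over $337,600 is $390; credit = $2,625 − $390 = $2,235.
Heating Assistance Credit: $339,550 meets or exceeds the $288,600 cutoff, so the credit is $0.
Total: $220 + $2,235 + $0 = $2,455.

$2,455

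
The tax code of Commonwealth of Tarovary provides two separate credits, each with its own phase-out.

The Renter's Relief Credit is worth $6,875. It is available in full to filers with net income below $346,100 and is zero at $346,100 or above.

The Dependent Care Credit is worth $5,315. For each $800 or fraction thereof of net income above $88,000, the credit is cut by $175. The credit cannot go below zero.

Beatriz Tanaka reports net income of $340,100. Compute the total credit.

Renter's Relief Credit: $340,100 is below the $346,100 cutoff, so the full $6,875 applies.
Dependent Care Credit: income exceeds $88,000 by $252,100 → 316 increments × $175 = $55,300 ≥ base, so the credit is $0.
Total: $6,875 + $0 = $6,875.

$6,875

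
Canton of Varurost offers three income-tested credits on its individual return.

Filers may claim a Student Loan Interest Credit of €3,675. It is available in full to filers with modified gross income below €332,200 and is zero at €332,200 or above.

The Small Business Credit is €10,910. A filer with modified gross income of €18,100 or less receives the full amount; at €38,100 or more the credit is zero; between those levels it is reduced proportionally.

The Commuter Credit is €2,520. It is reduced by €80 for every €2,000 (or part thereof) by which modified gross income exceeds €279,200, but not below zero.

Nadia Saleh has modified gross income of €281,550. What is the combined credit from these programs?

Student Loan Interest Credit: €281,550 is below the €332,200 cutoff, so the full €3,675 applies.
Small Business Credit: €281,550 is at or above €38,100, so the credit is €0.
Commuter Credit: income exceeds €279,200 by €2,350, which is 2 full-or-partial €2,000 increments; reduction = 2 × €80 = €160, leaving €2,360.
Total: €3,675 + €0 + €2,360 = €6,035.

€6,035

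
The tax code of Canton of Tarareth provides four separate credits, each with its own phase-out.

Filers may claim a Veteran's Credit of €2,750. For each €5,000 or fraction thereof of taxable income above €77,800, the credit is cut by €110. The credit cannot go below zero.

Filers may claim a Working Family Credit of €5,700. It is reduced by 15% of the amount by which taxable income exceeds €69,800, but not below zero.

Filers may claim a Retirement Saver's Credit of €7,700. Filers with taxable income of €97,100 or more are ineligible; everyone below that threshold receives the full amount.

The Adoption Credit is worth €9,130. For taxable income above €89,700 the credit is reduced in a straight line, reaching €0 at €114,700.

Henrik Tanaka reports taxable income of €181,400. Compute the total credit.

Veteran's Credit: income exceeds €77,800 by €103,600, which is 21 full-or-partial €5,000 increments; reduction = 21 × €110 = €2,310, leaving €440.
Working Family Credit: 15% of the €111,600 excess over €69,800 is €16,740 ≥ base, so the credit is €0.
Retirement Saver's Credit: €181,400 meets or exceeds the €97,100 cutoff, so the credit is €0.
Adoption Credit: €181,400 is at or above €114,700, so the credit is €0.
Total: €440 + €0 + €0 + €0 = €440.

€440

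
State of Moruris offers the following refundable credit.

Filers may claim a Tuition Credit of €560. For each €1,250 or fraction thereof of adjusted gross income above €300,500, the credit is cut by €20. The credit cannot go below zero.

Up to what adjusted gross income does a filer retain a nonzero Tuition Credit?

After 27 increments the reduction is 27 × €20 = €540, leaving €20; one more increment wipes it out. Increment 27 ends at excess 27 × €1,250 = €33,750, so the highest qualifying income is €300,500 + €33,750 = €334,250.

€334,250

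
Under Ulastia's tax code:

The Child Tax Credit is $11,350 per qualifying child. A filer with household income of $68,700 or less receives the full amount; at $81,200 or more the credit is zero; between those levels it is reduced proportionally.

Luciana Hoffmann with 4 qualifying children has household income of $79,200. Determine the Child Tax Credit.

Child Tax Credit: base = 4 × $11,350 = $45,400. $79,200 is $10,500 into a $12,500 phase-out range, leaving 2,000/12,500 of the credit: $45,400 × 2,000/12,500 = $7,264.

$7,264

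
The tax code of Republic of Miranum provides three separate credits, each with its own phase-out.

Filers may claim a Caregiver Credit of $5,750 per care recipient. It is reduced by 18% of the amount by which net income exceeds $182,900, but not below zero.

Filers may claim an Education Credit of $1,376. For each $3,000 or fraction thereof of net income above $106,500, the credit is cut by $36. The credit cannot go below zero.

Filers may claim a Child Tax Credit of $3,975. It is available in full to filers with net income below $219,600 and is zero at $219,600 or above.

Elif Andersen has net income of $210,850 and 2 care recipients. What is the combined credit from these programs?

$10,560

Caregiver Credit: base = 2 × $5,750 = $11,500. 18% of the $27,950 excess over $182,900 is $5,031; credit = $11,500 − $5,031 = $6,469.
Education Credit: income exceeds $106,500 by $104,350, which is 35 full-or-partial $3,000 increments; reduction = 35 × $36 = $1,260, leaving $116.
Child Tax Credit: $210,850 is below the $219,600 cutoff, so the full $3,975 applies.
Total: $6,469 + $116 + $3,975 = $10,560.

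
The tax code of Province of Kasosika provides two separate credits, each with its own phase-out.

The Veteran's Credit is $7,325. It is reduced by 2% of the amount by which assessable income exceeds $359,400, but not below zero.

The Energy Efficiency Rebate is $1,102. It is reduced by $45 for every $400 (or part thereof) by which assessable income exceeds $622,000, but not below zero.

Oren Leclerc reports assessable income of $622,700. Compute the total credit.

Veteran's Credit: 2% of the $263,300 excess over $359,400 is $5,266; credit = $7,325 − $5,266 = $2,059.
Energy Efficiency Rebate: income exceeds $622,000 by $700, which is 2 full-or-partial $400 increments; reduction = 2 × $45 = $90, leaving $1,012.
Total: $2,059 + $1,012 = $3,071.

$3,071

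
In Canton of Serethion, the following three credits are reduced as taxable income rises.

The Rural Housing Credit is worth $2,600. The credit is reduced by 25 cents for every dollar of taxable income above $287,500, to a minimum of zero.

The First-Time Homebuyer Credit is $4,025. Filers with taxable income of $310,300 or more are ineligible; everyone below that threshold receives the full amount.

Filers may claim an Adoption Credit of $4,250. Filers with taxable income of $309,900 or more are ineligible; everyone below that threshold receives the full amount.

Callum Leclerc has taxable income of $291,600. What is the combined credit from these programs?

$9,850

Rural Housing Credit: 25% of the $4,100 excess over $287,500 is $1,025; credit = $2,600 − $1,025 = $1,575.
First-Time Homebuyer Credit: $291,600 is below the $310,300 cutoff, so the full $4,025 applies.
Adoption Credit: $291,600 is below the $309,900 cutoff, so the full $4,250 applies.
Total: $1,575 + $4,025 + $4,250 = $9,850.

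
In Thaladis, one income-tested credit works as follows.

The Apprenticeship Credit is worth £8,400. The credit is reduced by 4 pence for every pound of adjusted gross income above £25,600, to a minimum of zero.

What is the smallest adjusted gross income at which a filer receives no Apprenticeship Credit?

£235,600

The credit falls by 4% of each pound above £25,600, so it reaches zero when the excess is £8,400 / 4% = £210,000: income = £25,600 + £210,000 = £235,600.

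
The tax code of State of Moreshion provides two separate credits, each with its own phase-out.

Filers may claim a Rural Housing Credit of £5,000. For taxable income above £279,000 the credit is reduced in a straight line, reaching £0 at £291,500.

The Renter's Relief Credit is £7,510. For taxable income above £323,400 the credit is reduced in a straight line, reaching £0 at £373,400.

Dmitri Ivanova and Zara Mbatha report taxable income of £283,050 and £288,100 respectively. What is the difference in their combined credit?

Dmitri (£283,050): Rural Housing Credit: £283,050 is £4,050 into a £12,500 phase-out range, leaving 8,450/12,500 of the credit: £5,000 × 8,450/12,500 = £3,380. Renter's Relief Credit: £283,050 is at or below the £323,400 threshold, so the full £7,510 applies. total £3,380 + £7,510 = £10,890
Zara (£288,100): Rural Housing Credit: £288,100 is £9,100 into a £12,500 phase-out range, leaving 3,400/12,500 of the credit: £5,000 × 3,400/12,500 = £1,360. Renter's Relief Credit: £288,100 is at or below the £323,400 threshold, so the full £7,510 applies. total £1,360 + £7,510 = £8,870
Difference: |£10,890 − £8,870| = £2,020.

£2,020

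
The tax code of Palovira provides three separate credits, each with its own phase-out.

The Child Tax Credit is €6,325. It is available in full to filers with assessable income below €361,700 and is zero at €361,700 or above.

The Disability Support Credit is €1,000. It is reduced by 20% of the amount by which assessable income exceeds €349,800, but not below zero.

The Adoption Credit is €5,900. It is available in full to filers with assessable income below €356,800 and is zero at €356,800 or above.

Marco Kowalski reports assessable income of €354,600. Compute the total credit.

Child Tax Credit: €354,600 is below the €361,700 cutoff, so the full €6,325 applies.
Disability Support Credit: 20% of the €4,800 excess over €349,800 is €960; credit = €1,000 − €960 = €40.
Adoption Credit: €354,600 is below the €356,800 cutoff, so the full €5,900 applies.
Total: €6,325 + €40 + €5,900 = €12,265.

€12,265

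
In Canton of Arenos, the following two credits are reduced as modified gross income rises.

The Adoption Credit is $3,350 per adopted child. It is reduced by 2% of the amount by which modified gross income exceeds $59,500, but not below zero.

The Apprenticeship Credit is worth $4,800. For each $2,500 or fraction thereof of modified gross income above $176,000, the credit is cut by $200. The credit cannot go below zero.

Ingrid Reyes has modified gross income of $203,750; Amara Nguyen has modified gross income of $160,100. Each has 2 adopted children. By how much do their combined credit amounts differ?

$3,273

Ingrid ($203,750): Adoption Credit: base = 2 × $3,350 = $6,700. 2% of the $144,250 excess over $59,500 is $2,885; credit = $6,700 − $2,885 = $3,815. Apprenticeship Credit: income exceeds $176,000 by $27,750, which is 12 full-or-partial $2,500 increments; reduction = 12 × $200 = $2,400, leaving $2,400. total $3,815 + $2,400 = $6,215
Amara ($160,100): Adoption Credit: base = 2 × $3,350 = $6,700. 2% of the $100,600 excess over $59,500 is $2,012; credit = $6,700 − $2,012 = $4,688. Apprenticeship Credit: $160,100 is at or below the $176,000 threshold, so the full $4,800 applies. total $4,688 + $4,800 = $9,488
Difference: |$6,215 − $9,488| = $3,273.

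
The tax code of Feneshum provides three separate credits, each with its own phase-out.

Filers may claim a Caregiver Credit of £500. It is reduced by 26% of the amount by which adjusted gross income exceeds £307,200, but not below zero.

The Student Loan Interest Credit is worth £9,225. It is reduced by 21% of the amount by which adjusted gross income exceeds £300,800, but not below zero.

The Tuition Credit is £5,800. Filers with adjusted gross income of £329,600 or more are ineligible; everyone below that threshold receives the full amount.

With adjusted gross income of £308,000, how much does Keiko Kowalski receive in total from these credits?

£13,805

Caregiver Credit: 26% of the £800 excess over £307,200 is £208; credit = £500 − £208 = £292.
Student Loan Interest Credit: 21% of the £7,200 excess over £300,800 is £1,512; credit = £9,225 − £1,512 = £7,713.
Tuition Credit: £308,000 is below the £329,600 cutoff, so the full £5,800 applies.
Total: £292 + £7,713 + £5,800 = £13,805.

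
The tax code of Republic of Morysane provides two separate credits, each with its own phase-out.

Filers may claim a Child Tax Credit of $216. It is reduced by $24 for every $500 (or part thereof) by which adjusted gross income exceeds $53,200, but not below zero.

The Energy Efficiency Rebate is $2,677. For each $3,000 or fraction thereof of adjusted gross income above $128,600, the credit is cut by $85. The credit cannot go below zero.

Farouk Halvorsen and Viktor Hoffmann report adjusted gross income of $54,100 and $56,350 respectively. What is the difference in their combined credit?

$120

Farouk ($54,100): Child Tax Credit: income exceeds $53,200 by $900, which is 2 full-or-partial $500 increments; reduction = 2 × $24 = $48, leaving $168. Energy Efficiency Rebate: $54,100 is at or below the $128,600 threshold, so the full $2,677 applies. total $168 + $2,677 = $2,845
Viktor ($56,350): Child Tax Credit: income exceeds $53,200 by $3,150, which is 7 full-or-partial $500 increments; reduction = 7 × $24 = $168, leaving $48. Energy Efficiency Rebate: $56,350 is at or below the $128,600 threshold, so the full $2,677 applies. total $48 + $2,677 = $2,725
Difference: |$2,845 − $2,725| = $120.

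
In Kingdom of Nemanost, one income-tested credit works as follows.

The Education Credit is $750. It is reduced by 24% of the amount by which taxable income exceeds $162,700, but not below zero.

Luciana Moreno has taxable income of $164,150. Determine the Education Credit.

$402

Education Credit: 24% of the $1,450 excess over $162,700 is $348; credit = $750 − $348 = $402.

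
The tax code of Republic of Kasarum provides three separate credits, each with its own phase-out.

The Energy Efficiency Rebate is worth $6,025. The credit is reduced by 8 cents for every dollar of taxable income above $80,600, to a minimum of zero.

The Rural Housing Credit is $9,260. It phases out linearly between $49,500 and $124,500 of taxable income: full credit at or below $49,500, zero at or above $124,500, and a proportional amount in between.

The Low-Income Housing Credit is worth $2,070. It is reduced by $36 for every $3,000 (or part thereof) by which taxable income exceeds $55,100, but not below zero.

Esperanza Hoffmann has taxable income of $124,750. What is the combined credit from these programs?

$3,699

Energy Efficiency Rebate: 8% of the $44,150 excess over $80,600 is $3,532; credit = $6,025 − $3,532 = $2,493.
Rural Housing Credit: $124,750 is at or above $124,500, so the credit is $0.
Low-Income Housing Credit: income exceeds $55,100 by $69,650, which is 24 full-or-partial $3,000 increments; reduction = 24 × $36 = $864, leaving $1,206.
Total: $2,493 + $0 + $1,206 = $3,699.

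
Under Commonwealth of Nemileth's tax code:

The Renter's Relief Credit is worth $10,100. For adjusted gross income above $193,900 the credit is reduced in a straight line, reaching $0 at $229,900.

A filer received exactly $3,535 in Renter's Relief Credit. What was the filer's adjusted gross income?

$217,300

$3,535 is 3,535/10,100 of the full $10,100, so 6,565/10,100 of the $36,000 range has been used: income = $193,900 + $36,000 × 6,565/10,100 = $217,300.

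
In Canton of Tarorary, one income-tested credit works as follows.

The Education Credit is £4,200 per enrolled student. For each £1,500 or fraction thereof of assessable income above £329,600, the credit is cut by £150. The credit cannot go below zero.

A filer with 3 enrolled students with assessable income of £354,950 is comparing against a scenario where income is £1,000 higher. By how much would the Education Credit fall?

£150

At £354,950 — base = 3 × £4,200 = £12,600. income exceeds £329,600 by £25,350, which is 17 full-or-partial £1,500 increments; reduction = 17 × £150 = £2,550, leaving £10,050.
At £355,950 — base = 3 × £4,200 = £12,600. income exceeds £329,600 by £26,350, which is 18 full-or-partial £1,500 increments; reduction = 18 × £150 = £2,700, leaving £9,900.
Lost: £10,050 − £9,900 = £150.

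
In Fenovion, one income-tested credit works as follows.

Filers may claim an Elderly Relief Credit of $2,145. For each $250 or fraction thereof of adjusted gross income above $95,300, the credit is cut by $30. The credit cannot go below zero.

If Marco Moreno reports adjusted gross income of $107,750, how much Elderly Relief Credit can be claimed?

Elderly Relief Credit: income exceeds $95,300 by $12,450, which is 50 full-or-partial $250 increments; reduction = 50 × $30 = $1,500, leaving $645.

$645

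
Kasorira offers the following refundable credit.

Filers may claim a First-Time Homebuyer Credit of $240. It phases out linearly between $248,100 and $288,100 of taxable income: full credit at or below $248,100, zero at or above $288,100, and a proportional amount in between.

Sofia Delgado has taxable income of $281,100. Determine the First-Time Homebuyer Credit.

$42

First-Time Homebuyer Credit: $281,100 is $33,000 into a $40,000 phase-out range, leaving 7,000/40,000 of the credit: $240 × 7,000/40,000 = $42.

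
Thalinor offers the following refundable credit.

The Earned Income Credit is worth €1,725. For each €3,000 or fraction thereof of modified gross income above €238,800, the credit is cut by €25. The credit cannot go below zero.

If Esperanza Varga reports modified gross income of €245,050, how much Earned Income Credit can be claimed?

€1,650

Earned Income Credit: income exceeds €238,800 by €6,250, which is 3 full-or-partial €3,000 increments; reduction = 3 × €25 = €75, leaving €1,650.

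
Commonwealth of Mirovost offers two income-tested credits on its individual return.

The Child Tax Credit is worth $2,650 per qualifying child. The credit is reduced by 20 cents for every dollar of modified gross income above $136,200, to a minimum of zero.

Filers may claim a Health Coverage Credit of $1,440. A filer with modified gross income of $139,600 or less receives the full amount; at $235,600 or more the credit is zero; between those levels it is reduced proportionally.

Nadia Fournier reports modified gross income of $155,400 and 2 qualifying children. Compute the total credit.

Child Tax Credit: base = 2 × $2,650 = $5,300. 20% of the $19,200 excess over $136,200 is $3,840; credit = $5,300 − $3,840 = $1,460.
Health Coverage Credit: $155,400 is $15,800 into a $96,000 phase-out range, leaving 80,200/96,000 of the credit: $1,440 × 80,200/96,000 = $1,203.
Total: $1,460 + $1,203 = $2,663.

$2,663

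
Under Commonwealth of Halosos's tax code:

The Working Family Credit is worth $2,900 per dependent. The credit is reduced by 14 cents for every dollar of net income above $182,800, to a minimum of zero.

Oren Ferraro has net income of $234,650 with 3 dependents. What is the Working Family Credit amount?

Working Family Credit: base = 3 × $2,900 = $8,700. 14% of the $51,850 excess over $182,800 is $7,259; credit = $8,700 − $7,259 = $1,441.

$1,441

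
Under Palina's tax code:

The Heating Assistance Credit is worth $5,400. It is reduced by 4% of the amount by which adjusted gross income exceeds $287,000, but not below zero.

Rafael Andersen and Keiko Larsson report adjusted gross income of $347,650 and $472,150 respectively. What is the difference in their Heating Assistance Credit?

Rafael ($347,650): Heating Assistance Credit: 4% of the $60,650 excess over $287,000 is $2,426; credit = $5,400 − $2,426 = $2,974.
Keiko ($472,150): Heating Assistance Credit: 4% of the $185,150 excess over $287,000 is $7,406 ≥ base, so the credit is $0.
Difference: |$2,974 − $0| = $2,974.

$2,974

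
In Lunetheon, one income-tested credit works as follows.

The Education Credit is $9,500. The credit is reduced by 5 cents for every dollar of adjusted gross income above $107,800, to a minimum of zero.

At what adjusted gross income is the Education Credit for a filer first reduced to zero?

The credit falls by 5% of each dollar above $107,800, so it reaches zero when the excess is $9,500 / 5% = $190,000: income = $107,800 + $190,000 = $297,800.

$297,800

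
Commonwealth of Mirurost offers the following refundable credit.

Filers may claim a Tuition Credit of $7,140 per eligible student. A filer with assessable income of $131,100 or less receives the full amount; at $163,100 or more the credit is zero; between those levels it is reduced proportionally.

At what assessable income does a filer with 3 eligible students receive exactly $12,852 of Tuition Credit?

Full credit = 3 × $7,140 = $21,420.
$12,852 is 12,852/21,420 of the full $21,420, so 8,568/21,420 of the $32,000 range has been used: income = $131,100 + $32,000 × 8,568/21,420 = $143,900.

$143,900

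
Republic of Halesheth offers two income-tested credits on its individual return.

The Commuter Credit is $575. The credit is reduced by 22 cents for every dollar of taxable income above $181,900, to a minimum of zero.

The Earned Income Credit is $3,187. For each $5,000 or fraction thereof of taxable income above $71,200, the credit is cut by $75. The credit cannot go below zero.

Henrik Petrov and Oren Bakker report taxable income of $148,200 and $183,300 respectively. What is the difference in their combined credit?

$833

Henrik ($148,200): Commuter Credit: $148,200 is at or below the $181,900 threshold, so the full $575 applies. Earned Income Credit: income exceeds $71,200 by $77,000, which is 16 full-or-partial $5,000 increments; reduction = 16 × $75 = $1,200, leaving $1,987. total $575 + $1,987 = $2,562
Oren ($183,300): Commuter Credit: 22% of the $1,400 excess over $181,900 is $308; credit = $575 − $308 = $267. Earned Income Credit: income exceeds $71,200 by $112,100, which is 23 full-or-partial $5,000 increments; reduction = 23 × $75 = $1,725, leaving $1,462. total $267 + $1,462 = $1,729
Difference: |$2,562 − $1,729| = $833.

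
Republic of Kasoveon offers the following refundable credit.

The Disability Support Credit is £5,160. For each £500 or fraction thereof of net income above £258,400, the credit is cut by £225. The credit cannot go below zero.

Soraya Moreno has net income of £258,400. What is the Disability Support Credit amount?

£5,160

Disability Support Credit: £258,400 is at or below the £258,400 threshold, so the full £5,160 applies.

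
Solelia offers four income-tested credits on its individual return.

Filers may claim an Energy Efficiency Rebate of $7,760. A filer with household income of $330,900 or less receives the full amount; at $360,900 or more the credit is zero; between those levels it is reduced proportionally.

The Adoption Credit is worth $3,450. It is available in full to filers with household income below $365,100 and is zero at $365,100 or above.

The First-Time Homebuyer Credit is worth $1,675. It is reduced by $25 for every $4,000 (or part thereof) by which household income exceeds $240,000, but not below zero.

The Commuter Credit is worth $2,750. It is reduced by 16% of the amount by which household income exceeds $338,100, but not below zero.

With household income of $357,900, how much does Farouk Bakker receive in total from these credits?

Energy Efficiency Rebate: $357,900 is $27,000 into a $30,000 phase-out range, leaving 3,000/30,000 of the credit: $7,760 × 3,000/30,000 = $776.
Adoption Credit: $357,900 is below the $365,100 cutoff, so the full $3,450 applies.
First-Time Homebuyer Credit: income exceeds $240,000 by $117,900, which is 30 full-or-partial $4,000 increments; reduction = 30 × $25 = $750, leaving $925.
Commuter Credit: 16% of the $19,800 excess over $338,100 is $3,168 ≥ base, so the credit is $0.
Total: $776 + $3,450 + $925 + $0 = $5,151.

$5,151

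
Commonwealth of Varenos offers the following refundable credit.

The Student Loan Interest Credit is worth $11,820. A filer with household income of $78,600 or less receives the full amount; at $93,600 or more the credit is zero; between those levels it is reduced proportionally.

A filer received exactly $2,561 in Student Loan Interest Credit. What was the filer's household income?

$2,561 is 2,561/11,820 of the full $11,820, so 9,259/11,820 of the $15,000 range has been used: income = $78,600 + $15,000 × 9,259/11,820 = $90,350.

$90,350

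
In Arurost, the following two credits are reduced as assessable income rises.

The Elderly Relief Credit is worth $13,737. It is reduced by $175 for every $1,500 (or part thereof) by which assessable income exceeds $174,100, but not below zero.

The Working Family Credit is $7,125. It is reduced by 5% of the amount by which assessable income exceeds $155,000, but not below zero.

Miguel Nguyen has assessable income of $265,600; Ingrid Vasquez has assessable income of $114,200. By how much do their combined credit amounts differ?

$16,205

Miguel ($265,600): Elderly Relief Credit: income exceeds $174,100 by $91,500, which is 61 full-or-partial $1,500 increments; reduction = 61 × $175 = $10,675, leaving $3,062. Working Family Credit: 5% of the $110,600 excess over $155,000 is $5,530; credit = $7,125 − $5,530 = $1,595. total $3,062 + $1,595 = $4,657
Ingrid ($114,200): Elderly Relief Credit: $114,200 is at or below the $174,100 threshold, so the full $13,737 applies. Working Family Credit: $114,200 is at or below the $155,000 threshold, so the full $7,125 applies. total $13,737 + $7,125 = $20,862
Difference: |$4,657 − $20,862| = $16,205.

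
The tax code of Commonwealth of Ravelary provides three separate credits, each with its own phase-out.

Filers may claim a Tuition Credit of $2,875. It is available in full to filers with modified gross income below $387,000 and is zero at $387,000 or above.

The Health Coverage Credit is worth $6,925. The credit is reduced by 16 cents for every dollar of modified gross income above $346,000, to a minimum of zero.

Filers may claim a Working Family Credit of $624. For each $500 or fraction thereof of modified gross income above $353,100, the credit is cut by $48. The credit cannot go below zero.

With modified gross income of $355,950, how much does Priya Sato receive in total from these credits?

$8,544

Tuition Credit: $355,950 is below the $387,000 cutoff, so the full $2,875 applies.
Health Coverage Credit: 16% of the $9,950 excess over $346,000 is $1,592; credit = $6,925 − $1,592 = $5,333.
Working Family Credit: income exceeds $353,100 by $2,850, which is 6 full-or-partial $500 increments; reduction = 6 × $48 = $288, leaving $336.
Total: $2,875 + $5,333 + $336 = $8,544.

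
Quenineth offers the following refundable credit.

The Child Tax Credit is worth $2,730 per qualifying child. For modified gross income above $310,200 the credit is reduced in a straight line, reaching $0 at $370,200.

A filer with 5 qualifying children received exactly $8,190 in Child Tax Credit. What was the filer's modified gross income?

Full credit = 5 × $2,730 = $13,650.
$8,190 is 8,190/13,650 of the full $13,650, so 5,460/13,650 of the $60,000 range has been used: income = $310,200 + $60,000 × 5,460/13,650 = $334,200.

$334,200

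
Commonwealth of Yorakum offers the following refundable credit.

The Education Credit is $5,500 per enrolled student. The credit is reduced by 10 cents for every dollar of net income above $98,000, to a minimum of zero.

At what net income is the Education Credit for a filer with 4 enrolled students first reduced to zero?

Full credit = 4 × $5,500 = $22,000.
The credit falls by 10% of each dollar above $98,000, so it reaches zero when the excess is $22,000 / 10% = $220,000: income = $98,000 + $220,000 = $318,000.

$318,000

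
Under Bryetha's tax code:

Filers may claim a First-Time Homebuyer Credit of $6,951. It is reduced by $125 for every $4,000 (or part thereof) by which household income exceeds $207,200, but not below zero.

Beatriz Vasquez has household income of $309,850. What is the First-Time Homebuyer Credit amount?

First-Time Homebuyer Credit: income exceeds $207,200 by $102,650, which is 26 full-or-partial $4,000 increments; reduction = 26 × $125 = $3,250, leaving $3,701.

$3,701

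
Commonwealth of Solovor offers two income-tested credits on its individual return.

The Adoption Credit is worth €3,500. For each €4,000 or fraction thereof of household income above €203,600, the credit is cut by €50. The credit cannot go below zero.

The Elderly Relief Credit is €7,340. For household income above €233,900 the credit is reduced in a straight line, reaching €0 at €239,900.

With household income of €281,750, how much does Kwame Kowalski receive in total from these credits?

Adoption Credit: income exceeds €203,600 by €78,150, which is 20 full-or-partial €4,000 increments; reduction = 20 × €50 = €1,000, leaving €2,500.
Elderly Relief Credit: €281,750 is at or above €239,900, so the credit is €0.
Total: €2,500 + €0 = €2,500.

€2,500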